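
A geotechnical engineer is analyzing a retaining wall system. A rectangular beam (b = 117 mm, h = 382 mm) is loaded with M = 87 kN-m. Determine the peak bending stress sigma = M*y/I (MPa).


I = b * h^3 / 12 = 117 * 382^3 / 12 = 543493938.0 mm^4
y = h / 2 = 382 / 2 = 191.0 mm
M = 87 kN-m = 87000000.0 N-mm
sigma = M * y / I = 87000000.0 * 191.0 / 543493938.0
= 30.57 MPa

30.57 MPa


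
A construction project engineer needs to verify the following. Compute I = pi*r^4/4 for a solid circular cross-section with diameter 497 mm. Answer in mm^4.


r = d / 2 = 497 / 2 = 248.5 mm
I = pi * r^4 / 4 = pi * 248.5^4 / 4
= 2994990530.91 mm^4

2994990530.91 mm^4


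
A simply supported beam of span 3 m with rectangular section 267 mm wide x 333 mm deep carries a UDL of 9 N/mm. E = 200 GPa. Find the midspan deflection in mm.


I = 267 * 333^3 / 12 = 821604323.25 mm^4
L = 3000.0 mm, w = 9 N/mm, E = 200000.0 MPa
delta = 5 * w * L^4 / (384 * E * I)
= 5 * 9 * 3000.0^4 / (384 * 200000.0 * 821604323.25)
= 0.0578 mm

0.0578 mm


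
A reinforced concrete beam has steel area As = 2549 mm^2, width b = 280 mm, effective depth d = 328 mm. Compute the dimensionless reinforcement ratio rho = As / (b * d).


rho = As / (b * d)
= 2549 / (280 * 328)
= 2549 / 91840
= 0.027755 (dimensionless)

0.027755 (dimensionless)


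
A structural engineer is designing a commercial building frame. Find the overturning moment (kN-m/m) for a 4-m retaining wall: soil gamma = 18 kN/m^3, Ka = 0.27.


Pa = 0.5 * Ka * gamma * H^2
= 0.5 * 0.27 * 18 * 4^2
= 38.88 kN/m
Arm = H / 3 = 4 / 3 = 1.3333 m
Mo = Pa * arm = Pa * H / 3 = 38.88 * 4 / 3 = 51.84 kN-m/m

51.84 kN-m/m


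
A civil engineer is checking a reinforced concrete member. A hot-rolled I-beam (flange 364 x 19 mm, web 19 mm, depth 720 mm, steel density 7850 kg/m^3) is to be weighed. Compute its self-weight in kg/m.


A_flanges = 2 * 364 * 19 = 13832 mm^2
A_web = (720 - 2 * 19) * 19 = 12958 mm^2
A_total = 13832 + 12958 = 26790 mm^2 = 0.026790 m^2
Weight = rho * A = 7850 * 0.026790 = 210.3015 kg/m

210.3015 kg/m


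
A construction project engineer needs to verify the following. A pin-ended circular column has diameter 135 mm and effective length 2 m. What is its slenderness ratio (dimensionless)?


Radius of gyration r = d / 4 = 135 / 4 = 33.75 mm
L_eff = 2000.0 mm
Slenderness ratio = L / r = 2000.0 / 33.75 = 59.26 (dimensionless)

59.26 (dimensionless)


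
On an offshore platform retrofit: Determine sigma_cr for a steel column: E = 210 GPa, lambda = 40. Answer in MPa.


sigma_cr = pi^2 * E / lambda^2
= 9.8696 * 210000.0 / 40^2
= 9.8696 * 210000.0 / 1600
= 1295.3856 MPa

1295.3856 MPa


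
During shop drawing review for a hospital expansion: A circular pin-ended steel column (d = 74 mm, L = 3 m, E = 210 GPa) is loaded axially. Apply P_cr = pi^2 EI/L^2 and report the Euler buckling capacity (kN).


I = pi * d^4 / 64 = 1471962.61 mm^4
L = 3000.0 mm
P_cr = pi^2 * E * I / L^2
= 9.8696 * 210000.0 * 1471962.61 / 3000.0^2
= 338979.4 N = 338.9794 kN

338.9794 kN


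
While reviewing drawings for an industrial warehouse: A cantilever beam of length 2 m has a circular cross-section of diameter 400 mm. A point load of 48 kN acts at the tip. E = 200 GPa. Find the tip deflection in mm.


I = pi * d^4 / 64 = pi * 400^4 / 64 = 1256637061.44 mm^4
L = 2000.0 mm, P = 48000.0 N, E = 200000.0 MPa
delta = P * L^3 / (3 * E * I)
= 48000.0 * 2000.0^3 / (3 * 200000.0 * 1256637061.44)
= 0.5093 mm

0.5093 mm


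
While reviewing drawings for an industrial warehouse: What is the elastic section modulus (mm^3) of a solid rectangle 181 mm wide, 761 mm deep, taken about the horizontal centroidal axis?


S = b * h^2 / 6
= 181 * 761^2 / 6
= 181 * 579121 / 6
= 17470150.17 mm^3

17470150.17 mm^3


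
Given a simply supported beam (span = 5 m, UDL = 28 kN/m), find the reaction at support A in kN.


Total load = w * L = 28 * 5 = 140 kN
By symmetry, each reaction R = total / 2 = 140 / 2 = 70.0 kN

70.0 kN


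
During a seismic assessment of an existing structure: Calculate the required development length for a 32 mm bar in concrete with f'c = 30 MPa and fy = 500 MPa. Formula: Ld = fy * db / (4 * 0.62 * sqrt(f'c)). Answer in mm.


Ld = (fy * db) / (4 * 0.62 * sqrt(f'c))
= (500 * 32) / (4 * 0.62 * sqrt(30))
= 16000 / 13.5835
= 1177.9 mm

1177.9 mm


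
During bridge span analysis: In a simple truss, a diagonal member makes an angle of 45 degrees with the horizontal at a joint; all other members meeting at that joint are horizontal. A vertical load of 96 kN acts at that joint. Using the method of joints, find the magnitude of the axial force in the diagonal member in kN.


At the joint, only the diagonal has a vertical component, so vertical equilibrium gives:
F * sin(45) = 96
F = 96 / sin(45)
= 96 / 0.707107
= 135.76 kN

135.76 kN


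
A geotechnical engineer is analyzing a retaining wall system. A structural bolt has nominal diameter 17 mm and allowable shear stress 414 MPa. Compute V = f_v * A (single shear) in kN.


A = pi * d^2 / 4 = pi * 17^2 / 4 = 226.9801 mm^2
V = f_v * A / 1000 = 414 * 226.9801 / 1000
= 93.9697 kN

93.9697 kN


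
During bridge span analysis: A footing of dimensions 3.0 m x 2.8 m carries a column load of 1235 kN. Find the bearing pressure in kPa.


A = 3.0 * 2.8 = 8.4 m^2
q = P / A = 1235 / 8.4
= 147.0238 kPa

147.0238 kPa


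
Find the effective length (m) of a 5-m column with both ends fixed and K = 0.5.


L_eff = K * L
= 0.5 * 5
= 2.5 m

2.5 m


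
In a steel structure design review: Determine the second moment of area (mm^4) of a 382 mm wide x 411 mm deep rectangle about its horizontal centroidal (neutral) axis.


I = b * h^3 / 12
= 382 * 411^3 / 12
= 382 * 69426531 / 12
= 2210077903.5 mm^4

2210077903.5 mm^4


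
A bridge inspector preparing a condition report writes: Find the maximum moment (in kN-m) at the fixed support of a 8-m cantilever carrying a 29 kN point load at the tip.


For a cantilever with a point load at the free end:
M_max = P * L = 29 * 8 = 232 kN-m

232 kN-m


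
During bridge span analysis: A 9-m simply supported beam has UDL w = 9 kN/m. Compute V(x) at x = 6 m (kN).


R_A = w * L / 2 = 9 * 9 / 2 = 40.5 kN
V(x) = R_A - w * x = 40.5 - 9 * 6
= -13.5 kN

-13.5 kN


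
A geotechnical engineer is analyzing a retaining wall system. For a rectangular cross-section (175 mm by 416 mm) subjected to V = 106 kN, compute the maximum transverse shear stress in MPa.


A = b * h = 175 * 416 = 72800 mm^2
V = 106 kN = 106000.0 N
tau_max = 1.5 * V / A = 1.5 * 106000.0 / 72800
= 2.1841 MPa

2.1841 MPa


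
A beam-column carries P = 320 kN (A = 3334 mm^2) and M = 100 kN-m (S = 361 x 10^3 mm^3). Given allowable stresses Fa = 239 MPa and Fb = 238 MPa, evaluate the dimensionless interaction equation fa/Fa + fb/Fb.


f_a = P / A = 320000.0 / 3334 = 95.9808 MPa
f_b = M / S = 100000000.0 / 361000.0 = 277.0083 MPa
Ratio = f_a / Fa + f_b / Fb
= 95.9808 / 239 + 277.0083 / 238
= 1.5655 (dimensionless)

1.5655 (dimensionless)


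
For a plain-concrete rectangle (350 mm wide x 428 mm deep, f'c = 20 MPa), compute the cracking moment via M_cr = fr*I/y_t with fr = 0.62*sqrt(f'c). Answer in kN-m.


fr = 0.62 * sqrt(20) = 0.62 * 4.4721 = 2.7727 MPa
I = 350 * 428^3 / 12 = 2286746933.33 mm^4
y_t = 214.0 mm
M_cr = fr * I / y_t = 2.7727 * 2286746933.33 / 214.0 N-mm
= 29.6286 kN-m

29.6286 kN-m


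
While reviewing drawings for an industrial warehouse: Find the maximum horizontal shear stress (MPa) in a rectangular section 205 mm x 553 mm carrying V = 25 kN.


A = b * h = 205 * 553 = 113365 mm^2
V = 25 kN = 25000.0 N
tau_max = 1.5 * V / A = 1.5 * 25000.0 / 113365
= 0.3308 MPa

0.3308 MPa


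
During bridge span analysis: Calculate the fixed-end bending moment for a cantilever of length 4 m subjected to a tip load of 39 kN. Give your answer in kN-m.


For a cantilever with a point load at the free end:
M_max = P * L = 39 * 4 = 156 kN-m

156 kN-m


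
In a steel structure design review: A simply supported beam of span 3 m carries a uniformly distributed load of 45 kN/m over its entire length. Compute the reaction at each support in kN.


Total load = w * L = 45 * 3 = 135 kN
By symmetry, each reaction R = total / 2 = 135 / 2 = 67.5 kN

67.5 kN


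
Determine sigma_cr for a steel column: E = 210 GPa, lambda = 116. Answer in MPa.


sigma_cr = pi^2 * E / lambda^2
= 9.8696 * 210000.0 / 116^2
= 9.8696 * 210000.0 / 13456
= 154.0292 MPa

154.0292 MPa


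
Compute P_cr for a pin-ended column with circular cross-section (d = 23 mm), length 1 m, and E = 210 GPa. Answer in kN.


I = pi * d^4 / 64 = 13736.66 mm^4
L = 1000.0 mm
P_cr = pi^2 * E * I / L^2
= 9.8696 * 210000.0 * 13736.66 / 1000.0^2
= 28470.84 N = 28.4708 kN

28.4708 kN


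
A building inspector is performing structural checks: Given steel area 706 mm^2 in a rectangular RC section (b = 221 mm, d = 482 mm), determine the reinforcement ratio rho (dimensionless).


rho = As / (b * d)
= 706 / (221 * 482)
= 706 / 106522
= 0.006628 (dimensionless)

0.006628 (dimensionless)


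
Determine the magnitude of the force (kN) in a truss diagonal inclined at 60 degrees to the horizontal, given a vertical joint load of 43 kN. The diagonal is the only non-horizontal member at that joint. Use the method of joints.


At the joint, only the diagonal has a vertical component, so vertical equilibrium gives:
F * sin(60) = 43
F = 43 / sin(60)
= 43 / 0.866025
= 49.65 kN

49.65 kN


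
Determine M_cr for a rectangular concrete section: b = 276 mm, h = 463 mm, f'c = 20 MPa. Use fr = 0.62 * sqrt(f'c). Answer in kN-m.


fr = 0.62 * sqrt(20) = 0.62 * 4.4721 = 2.7727 MPa
I = 276 * 463^3 / 12 = 2282815481.0 mm^4
y_t = 231.5 mm
M_cr = fr * I / y_t = 2.7727 * 2282815481.0 / 231.5 N-mm
= 27.3418 kN-m

27.3418 kN-m


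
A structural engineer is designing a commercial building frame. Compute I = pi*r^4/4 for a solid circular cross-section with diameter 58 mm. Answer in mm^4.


r = d / 2 = 58 / 2 = 29.0 mm
I = pi * r^4 / 4 = pi * 29.0^4 / 4
= 555497.2 mm^4

555497.2 mm^4


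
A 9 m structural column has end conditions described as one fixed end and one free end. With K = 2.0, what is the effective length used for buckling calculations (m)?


L_eff = K * L
= 2.0 * 9
= 18.0 m

18.0 m


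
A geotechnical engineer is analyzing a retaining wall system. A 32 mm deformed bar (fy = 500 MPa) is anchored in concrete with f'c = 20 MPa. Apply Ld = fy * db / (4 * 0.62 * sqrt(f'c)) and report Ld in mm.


Ld = (fy * db) / (4 * 0.62 * sqrt(f'c))
= (500 * 32) / (4 * 0.62 * sqrt(20))
= 16000 / 11.0909
= 1442.62 mm

1442.62 mm


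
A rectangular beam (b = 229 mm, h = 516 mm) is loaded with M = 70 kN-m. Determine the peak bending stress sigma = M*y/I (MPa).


I = b * h^3 / 12 = 229 * 516^3 / 12 = 2621822832.0 mm^4
y = h / 2 = 516 / 2 = 258.0 mm
M = 70 kN-m = 70000000.0 N-mm
sigma = M * y / I = 70000000.0 * 258.0 / 2621822832.0
= 6.89 MPa

6.89 MPa


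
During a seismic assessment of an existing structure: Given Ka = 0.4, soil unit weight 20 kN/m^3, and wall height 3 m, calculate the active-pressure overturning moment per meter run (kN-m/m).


Pa = 0.5 * Ka * gamma * H^2
= 0.5 * 0.4 * 20 * 3^2
= 36.0 kN/m
Arm = H / 3 = 3 / 3 = 1.0 m
Mo = Pa * arm = Pa * H / 3 = 36.0 * 3 / 3 = 36.0 kN-m/m

36.0 kN-m/m


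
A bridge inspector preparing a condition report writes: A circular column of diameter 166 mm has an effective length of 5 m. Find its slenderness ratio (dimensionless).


Radius of gyration r = d / 4 = 166 / 4 = 41.5 mm
L_eff = 5000.0 mm
Slenderness ratio = L / r = 5000.0 / 41.5 = 120.48 (dimensionless)

120.48 (dimensionless)


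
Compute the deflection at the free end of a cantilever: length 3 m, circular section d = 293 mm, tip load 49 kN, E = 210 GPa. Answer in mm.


I = pi * d^4 / 64 = pi * 293^4 / 64 = 361776522.7 mm^4
L = 3000.0 mm, P = 49000.0 N, E = 210000.0 MPa
delta = P * L^3 / (3 * E * I)
= 49000.0 * 3000.0^3 / (3 * 210000.0 * 361776522.7)
= 5.8047 mm

5.8047 mm


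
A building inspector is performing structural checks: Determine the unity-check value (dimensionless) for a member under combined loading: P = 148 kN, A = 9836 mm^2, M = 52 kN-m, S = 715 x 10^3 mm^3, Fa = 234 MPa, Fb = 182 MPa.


f_a = P / A = 148000.0 / 9836 = 15.0468 MPa
f_b = M / S = 52000000.0 / 715000.0 = 72.7273 MPa
Ratio = f_a / Fa + f_b / Fb
= 15.0468 / 234 + 72.7273 / 182
= 0.4639 (dimensionless)

0.4639 (dimensionless)


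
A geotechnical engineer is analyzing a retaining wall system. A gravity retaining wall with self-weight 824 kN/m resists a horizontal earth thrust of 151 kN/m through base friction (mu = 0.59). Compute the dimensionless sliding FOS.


Resisting force = mu * W = 0.59 * 824 = 486.16 kN/m
FOS = Resisting / Driving = 486.16 / 151
= 3.2196 (dimensionless)

3.2196 (dimensionless)


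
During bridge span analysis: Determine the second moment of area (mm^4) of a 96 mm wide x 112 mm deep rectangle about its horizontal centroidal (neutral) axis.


I = b * h^3 / 12
= 96 * 112^3 / 12
= 96 * 1404928 / 12
= 11239424.0 mm^4

11239424.0 mm^4


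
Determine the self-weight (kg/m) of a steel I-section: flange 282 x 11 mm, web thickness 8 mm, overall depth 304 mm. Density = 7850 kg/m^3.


A_flanges = 2 * 282 * 11 = 6204 mm^2
A_web = (304 - 2 * 11) * 8 = 2256 mm^2
A_total = 6204 + 2256 = 8460 mm^2 = 0.008460 m^2
Weight = rho * A = 7850 * 0.008460 = 66.411 kg/m

66.411 kg/m


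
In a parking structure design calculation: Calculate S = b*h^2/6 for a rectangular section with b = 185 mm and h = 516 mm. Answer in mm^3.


S = b * h^2 / 6
= 185 * 516^2 / 6
= 185 * 266256 / 6
= 8209560.0 mm^3

8209560.0 mm^3


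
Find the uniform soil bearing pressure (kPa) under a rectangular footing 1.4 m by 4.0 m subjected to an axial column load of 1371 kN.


A = 1.4 * 4.0 = 5.6 m^2
q = P / A = 1371 / 5.6
= 244.8214 kPa

244.8214 kPa


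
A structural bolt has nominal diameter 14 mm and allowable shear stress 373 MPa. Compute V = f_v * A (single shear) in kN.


A = pi * d^2 / 4 = pi * 14^2 / 4 = 153.938 mm^2
V = f_v * A / 1000 = 373 * 153.938 / 1000
= 57.4189 kN

57.4189 kN


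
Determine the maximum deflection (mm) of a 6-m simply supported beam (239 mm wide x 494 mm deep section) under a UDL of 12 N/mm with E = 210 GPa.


I = 239 * 494^3 / 12 = 2401029531.33 mm^4
L = 6000.0 mm, w = 12 N/mm, E = 210000.0 MPa
delta = 5 * w * L^4 / (384 * E * I)
= 5 * 12 * 6000.0^4 / (384 * 210000.0 * 2401029531.33)
= 0.4016 mm

0.4016 mm


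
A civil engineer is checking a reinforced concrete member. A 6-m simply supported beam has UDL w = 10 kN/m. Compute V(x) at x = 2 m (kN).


R_A = w * L / 2 = 10 * 6 / 2 = 30.0 kN
V(x) = R_A - w * x = 30.0 - 10 * 2
= 10.0 kN

10.0 kN


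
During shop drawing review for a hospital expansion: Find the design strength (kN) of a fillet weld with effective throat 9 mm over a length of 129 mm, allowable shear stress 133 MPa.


Strength = throat * length * allowable stress
= 9 * 129 * 133 N
= 154413 N
= 154.41 kN

154.41 kN


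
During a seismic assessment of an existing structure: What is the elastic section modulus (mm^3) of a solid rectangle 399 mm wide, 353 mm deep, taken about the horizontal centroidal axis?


S = b * h^2 / 6
= 399 * 353^2 / 6
= 399 * 124609 / 6
= 8286498.5 mm^3

8286498.5 mm^3


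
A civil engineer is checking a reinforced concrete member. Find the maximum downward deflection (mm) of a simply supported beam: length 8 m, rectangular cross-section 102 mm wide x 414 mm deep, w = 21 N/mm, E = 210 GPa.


I = 102 * 414^3 / 12 = 603142524.0 mm^4
L = 8000.0 mm, w = 21 N/mm, E = 210000.0 MPa
delta = 5 * w * L^4 / (384 * E * I)
= 5 * 21 * 8000.0^4 / (384 * 210000.0 * 603142524.0)
= 8.8426 mm

8.8426 mm


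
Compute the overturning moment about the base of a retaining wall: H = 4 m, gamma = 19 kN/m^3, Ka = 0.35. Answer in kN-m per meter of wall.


Pa = 0.5 * Ka * gamma * H^2
= 0.5 * 0.35 * 19 * 4^2
= 53.2 kN/m
Arm = H / 3 = 4 / 3 = 1.3333 m
Mo = Pa * arm = Pa * H / 3 = 53.2 * 4 / 3 = 70.9333 kN-m/m

70.9333 kN-m/m


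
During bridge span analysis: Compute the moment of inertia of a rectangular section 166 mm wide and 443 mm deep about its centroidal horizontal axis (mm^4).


I = b * h^3 / 12
= 166 * 443^3 / 12
= 166 * 86938307 / 12
= 1202646580.17 mm^4

1202646580.17 mm^4


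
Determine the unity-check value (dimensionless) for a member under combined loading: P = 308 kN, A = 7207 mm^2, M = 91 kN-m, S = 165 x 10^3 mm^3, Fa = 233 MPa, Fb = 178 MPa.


f_a = P / A = 308000.0 / 7207 = 42.7362 MPa
f_b = M / S = 91000000.0 / 165000.0 = 551.5152 MPa
Ratio = f_a / Fa + f_b / Fb
= 42.7362 / 233 + 551.5152 / 178
= 3.2818 (dimensionless)

3.2818 (dimensionless)


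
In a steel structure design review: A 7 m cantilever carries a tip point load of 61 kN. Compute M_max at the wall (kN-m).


For a cantilever with a point load at the free end:
M_max = P * L = 61 * 7 = 427 kN-m

427 kN-m


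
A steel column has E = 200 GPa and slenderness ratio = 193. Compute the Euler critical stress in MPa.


sigma_cr = pi^2 * E / lambda^2
= 9.8696 * 200000.0 / 193^2
= 9.8696 * 200000.0 / 37249
= 52.9926 MPa

52.9926 MPa


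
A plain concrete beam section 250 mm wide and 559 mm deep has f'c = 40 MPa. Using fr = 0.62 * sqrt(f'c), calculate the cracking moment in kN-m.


fr = 0.62 * sqrt(40) = 0.62 * 6.3246 = 3.9212 MPa
I = 250 * 559^3 / 12 = 3639101645.83 mm^4
y_t = 279.5 mm
M_cr = fr * I / y_t = 3.9212 * 3639101645.83 / 279.5 N-mm
= 51.0545 kN-m

51.0545 kN-m


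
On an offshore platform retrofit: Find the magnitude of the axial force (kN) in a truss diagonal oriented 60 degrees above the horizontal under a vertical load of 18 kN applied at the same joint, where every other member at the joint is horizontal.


At the joint, only the diagonal has a vertical component, so vertical equilibrium gives:
F * sin(60) = 18
F = 18 / sin(60)
= 18 / 0.866025
= 20.78 kN

20.78 kN


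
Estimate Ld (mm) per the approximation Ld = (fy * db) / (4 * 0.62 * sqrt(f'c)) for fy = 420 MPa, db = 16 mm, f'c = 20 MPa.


Ld = (fy * db) / (4 * 0.62 * sqrt(f'c))
= (420 * 16) / (4 * 0.62 * sqrt(20))
= 6720 / 11.0909
= 605.9 mm

605.9 mm


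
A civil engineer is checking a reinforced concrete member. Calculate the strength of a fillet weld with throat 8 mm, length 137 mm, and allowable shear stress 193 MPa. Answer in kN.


Strength = throat * length * allowable stress
= 8 * 137 * 193 N
= 211528 N
= 211.53 kN

211.53 kN


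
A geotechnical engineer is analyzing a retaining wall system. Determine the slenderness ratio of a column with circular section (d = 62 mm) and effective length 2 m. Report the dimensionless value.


Radius of gyration r = d / 4 = 62 / 4 = 15.5 mm
L_eff = 2000.0 mm
Slenderness ratio = L / r = 2000.0 / 15.5 = 129.03 (dimensionless)

129.03 (dimensionless)


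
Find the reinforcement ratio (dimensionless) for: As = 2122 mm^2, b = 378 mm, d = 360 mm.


rho = As / (b * d)
= 2122 / (378 * 360)
= 2122 / 136080
= 0.015594 (dimensionless)

0.015594 (dimensionless)


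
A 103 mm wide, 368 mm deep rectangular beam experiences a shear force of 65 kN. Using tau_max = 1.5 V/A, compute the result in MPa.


A = b * h = 103 * 368 = 37904 mm^2
V = 65 kN = 65000.0 N
tau_max = 1.5 * V / A = 1.5 * 65000.0 / 37904
= 2.5723 MPa

2.5723 MPa


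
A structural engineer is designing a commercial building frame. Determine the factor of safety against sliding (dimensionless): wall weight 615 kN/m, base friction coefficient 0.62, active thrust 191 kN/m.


Resisting force = mu * W = 0.62 * 615 = 381.3 kN/m
FOS = Resisting / Driving = 381.3 / 191
= 1.9963 (dimensionless)

1.9963 (dimensionless)


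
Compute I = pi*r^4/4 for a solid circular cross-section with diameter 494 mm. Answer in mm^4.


r = d / 2 = 494 / 2 = 247.0 mm
I = pi * r^4 / 4 = pi * 247.0^4 / 4
= 2923328996.8 mm^4

2923328996.8 mm^4


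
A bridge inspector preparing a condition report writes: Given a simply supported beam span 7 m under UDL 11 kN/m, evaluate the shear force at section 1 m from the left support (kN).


R_A = w * L / 2 = 11 * 7 / 2 = 38.5 kN
V(x) = R_A - w * x = 38.5 - 11 * 1
= 27.5 kN

27.5 kN


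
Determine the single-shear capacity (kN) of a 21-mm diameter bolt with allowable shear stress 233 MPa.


A = pi * d^2 / 4 = pi * 21^2 / 4 = 346.3606 mm^2
V = f_v * A / 1000 = 233 * 346.3606 / 1000
= 80.702 kN

80.702 kN


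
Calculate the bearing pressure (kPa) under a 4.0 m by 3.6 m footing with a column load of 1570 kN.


A = 4.0 * 3.6 = 14.4 m^2
q = P / A = 1570 / 14.4
= 109.0278 kPa

109.0278 kPa


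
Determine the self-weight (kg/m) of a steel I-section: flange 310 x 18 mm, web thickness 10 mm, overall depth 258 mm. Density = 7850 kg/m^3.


A_flanges = 2 * 310 * 18 = 11160 mm^2
A_web = (258 - 2 * 18) * 10 = 2220 mm^2
A_total = 11160 + 2220 = 13380 mm^2 = 0.013380 m^2
Weight = rho * A = 7850 * 0.013380 = 105.033 kg/m

105.033 kg/m


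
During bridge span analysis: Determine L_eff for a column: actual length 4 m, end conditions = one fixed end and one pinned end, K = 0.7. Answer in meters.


L_eff = K * L
= 0.7 * 4
= 2.8 m

2.8 m


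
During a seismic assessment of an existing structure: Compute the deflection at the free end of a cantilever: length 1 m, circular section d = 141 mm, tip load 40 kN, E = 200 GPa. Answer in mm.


I = pi * d^4 / 64 = pi * 141^4 / 64 = 19401993.26 mm^4
L = 1000.0 mm, P = 40000.0 N, E = 200000.0 MPa
delta = P * L^3 / (3 * E * I)
= 40000.0 * 1000.0^3 / (3 * 200000.0 * 19401993.26)
= 3.4361 mm

3.4361 mm


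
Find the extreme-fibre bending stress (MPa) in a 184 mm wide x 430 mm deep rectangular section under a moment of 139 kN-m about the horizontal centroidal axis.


I = b * h^3 / 12 = 184 * 430^3 / 12 = 1219107333.33 mm^4
y = h / 2 = 430 / 2 = 215.0 mm
M = 139 kN-m = 139000000.0 N-mm
sigma = M * y / I = 139000000.0 * 215.0 / 1219107333.33
= 24.51 MPa

24.51 MPa


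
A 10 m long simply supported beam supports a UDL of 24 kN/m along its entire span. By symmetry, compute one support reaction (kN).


Total load = w * L = 24 * 10 = 240 kN
By symmetry, each reaction R = total / 2 = 240 / 2 = 120.0 kN

120.0 kN


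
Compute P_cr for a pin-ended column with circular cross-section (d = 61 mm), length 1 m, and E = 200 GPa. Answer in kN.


I = pi * d^4 / 64 = 679656.13 mm^4
L = 1000.0 mm
P_cr = pi^2 * E * I / L^2
= 9.8696 * 200000.0 * 679656.13 / 1000.0^2
= 1341587.43 N = 1341.5874 kN

1341.5874 kN


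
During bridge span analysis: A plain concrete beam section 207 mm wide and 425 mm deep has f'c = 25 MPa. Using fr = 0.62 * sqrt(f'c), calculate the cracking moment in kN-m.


fr = 0.62 * sqrt(25) = 0.62 * 5.0 = 3.1 MPa
I = 207 * 425^3 / 12 = 1324207031.25 mm^4
y_t = 212.5 mm
M_cr = fr * I / y_t = 3.1 * 1324207031.25 / 212.5 N-mm
= 19.3178 kN-m

19.3178 kN-m


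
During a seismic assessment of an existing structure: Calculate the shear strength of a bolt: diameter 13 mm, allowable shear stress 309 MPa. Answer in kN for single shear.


A = pi * d^2 / 4 = pi * 13^2 / 4 = 132.7323 mm^2
V = f_v * A / 1000 = 309 * 132.7323 / 1000
= 41.0143 kN

41.0143 kN


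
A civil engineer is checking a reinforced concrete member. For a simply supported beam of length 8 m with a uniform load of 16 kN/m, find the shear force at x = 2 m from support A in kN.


R_A = w * L / 2 = 16 * 8 / 2 = 64.0 kN
V(x) = R_A - w * x = 64.0 - 16 * 2
= 32.0 kN

32.0 kN


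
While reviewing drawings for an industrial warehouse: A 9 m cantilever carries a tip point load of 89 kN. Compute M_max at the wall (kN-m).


For a cantilever with a point load at the free end:
M_max = P * L = 89 * 9 = 801 kN-m

801 kN-m


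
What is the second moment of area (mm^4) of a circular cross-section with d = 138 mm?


r = d / 2 = 138 / 2 = 69.0 mm
I = pi * r^4 / 4 = pi * 69.0^4 / 4
= 17802715.2 mm^4

17802715.2 mm^4


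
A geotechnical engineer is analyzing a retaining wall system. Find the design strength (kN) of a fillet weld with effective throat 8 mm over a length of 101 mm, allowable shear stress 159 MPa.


Strength = throat * length * allowable stress
= 8 * 101 * 159 N
= 128472 N
= 128.47 kN

128.47 kN


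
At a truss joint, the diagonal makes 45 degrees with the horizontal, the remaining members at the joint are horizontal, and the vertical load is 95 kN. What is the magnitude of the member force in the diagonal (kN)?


At the joint, only the diagonal has a vertical component, so vertical equilibrium gives:
F * sin(45) = 95
F = 95 / sin(45)
= 95 / 0.707107
= 134.35 kN

134.35 kN


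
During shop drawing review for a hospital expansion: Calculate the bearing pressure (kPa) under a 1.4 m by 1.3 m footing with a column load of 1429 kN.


A = 1.4 * 1.3 = 1.82 m^2
q = P / A = 1429 / 1.82
= 785.1648 kPa

785.1648 kPa


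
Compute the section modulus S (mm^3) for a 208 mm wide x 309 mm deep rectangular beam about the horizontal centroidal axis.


S = b * h^2 / 6
= 208 * 309^2 / 6
= 208 * 95481 / 6
= 3310008.0 mm^3

3310008.0 mm^3


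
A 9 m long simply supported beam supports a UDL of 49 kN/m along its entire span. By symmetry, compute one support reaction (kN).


Total load = w * L = 49 * 9 = 441 kN
By symmetry, each reaction R = total / 2 = 441 / 2 = 220.5 kN

220.5 kN


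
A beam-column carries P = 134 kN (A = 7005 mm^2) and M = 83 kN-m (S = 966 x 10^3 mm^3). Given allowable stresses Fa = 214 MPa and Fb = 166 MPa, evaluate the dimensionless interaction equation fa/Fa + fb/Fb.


f_a = P / A = 134000.0 / 7005 = 19.1292 MPa
f_b = M / S = 83000000.0 / 966000.0 = 85.9213 MPa
Ratio = f_a / Fa + f_b / Fb
= 19.1292 / 214 + 85.9213 / 166
= 0.607 (dimensionless)

0.607 (dimensionless)


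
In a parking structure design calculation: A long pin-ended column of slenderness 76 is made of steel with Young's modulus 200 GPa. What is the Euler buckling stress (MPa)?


sigma_cr = pi^2 * E / lambda^2
= 9.8696 * 200000.0 / 76^2
= 9.8696 * 200000.0 / 5776
= 341.7453 MPa

341.7453 MPa


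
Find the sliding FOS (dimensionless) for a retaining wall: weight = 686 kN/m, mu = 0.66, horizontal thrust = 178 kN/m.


Resisting force = mu * W = 0.66 * 686 = 452.76 kN/m
FOS = Resisting / Driving = 452.76 / 178
= 2.5436 (dimensionless)

2.5436 (dimensionless)


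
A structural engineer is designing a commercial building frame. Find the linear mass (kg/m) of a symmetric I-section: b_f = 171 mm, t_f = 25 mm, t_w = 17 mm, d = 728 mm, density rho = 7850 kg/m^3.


A_flanges = 2 * 171 * 25 = 8550 mm^2
A_web = (728 - 2 * 25) * 17 = 11526 mm^2
A_total = 8550 + 11526 = 20076 mm^2 = 0.020076 m^2
Weight = rho * A = 7850 * 0.020076 = 157.5966 kg/m

157.5966 kg/m


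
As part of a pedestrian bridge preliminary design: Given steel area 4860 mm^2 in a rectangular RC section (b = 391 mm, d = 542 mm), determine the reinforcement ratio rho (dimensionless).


rho = As / (b * d)
= 4860 / (391 * 542)
= 4860 / 211922
= 0.022933 (dimensionless)

0.022933 (dimensionless)


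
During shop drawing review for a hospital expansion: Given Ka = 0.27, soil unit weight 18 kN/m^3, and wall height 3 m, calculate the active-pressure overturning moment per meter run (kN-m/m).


Pa = 0.5 * Ka * gamma * H^2
= 0.5 * 0.27 * 18 * 3^2
= 21.87 kN/m
Arm = H / 3 = 3 / 3 = 1.0 m
Mo = Pa * arm = Pa * H / 3 = 21.87 * 3 / 3 = 21.87 kN-m/m

21.87 kN-m/m


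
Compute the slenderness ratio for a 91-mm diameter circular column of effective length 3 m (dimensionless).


Radius of gyration r = d / 4 = 91 / 4 = 22.75 mm
L_eff = 3000.0 mm
Slenderness ratio = L / r = 3000.0 / 22.75 = 131.87 (dimensionless)

131.87 (dimensionless)


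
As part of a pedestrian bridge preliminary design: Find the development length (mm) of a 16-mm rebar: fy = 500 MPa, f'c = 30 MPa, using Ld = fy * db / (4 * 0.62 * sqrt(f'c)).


Ld = (fy * db) / (4 * 0.62 * sqrt(f'c))
= (500 * 16) / (4 * 0.62 * sqrt(30))
= 8000 / 13.5835
= 588.95 mm

588.95 mm


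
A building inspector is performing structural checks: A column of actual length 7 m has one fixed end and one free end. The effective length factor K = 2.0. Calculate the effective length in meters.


L_eff = K * L
= 2.0 * 7
= 14.0 m

14.0 m


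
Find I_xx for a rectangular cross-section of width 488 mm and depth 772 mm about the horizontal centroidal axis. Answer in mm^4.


I = b * h^3 / 12
= 488 * 772^3 / 12
= 488 * 460099648 / 12
= 18710719018.67 mm^4

18710719018.67 mm^4


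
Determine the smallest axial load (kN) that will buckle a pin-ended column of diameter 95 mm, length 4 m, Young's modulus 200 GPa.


I = pi * d^4 / 64 = 3998198.21 mm^4
L = 4000.0 mm
P_cr = pi^2 * E * I / L^2
= 9.8696 * 200000.0 * 3998198.21 / 4000.0^2
= 493257.93 N = 493.2579 kN

493.2579 kN


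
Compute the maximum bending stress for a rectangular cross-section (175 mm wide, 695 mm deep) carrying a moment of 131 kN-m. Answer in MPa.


I = b * h^3 / 12 = 175 * 695^3 / 12 = 4895659635.42 mm^4
y = h / 2 = 695 / 2 = 347.5 mm
M = 131 kN-m = 131000000.0 N-mm
sigma = M * y / I = 131000000.0 * 347.5 / 4895659635.42
= 9.3 MPa

9.3 MPa


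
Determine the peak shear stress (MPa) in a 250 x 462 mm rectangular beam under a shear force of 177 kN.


A = b * h = 250 * 462 = 115500 mm^2
V = 177 kN = 177000.0 N
tau_max = 1.5 * V / A = 1.5 * 177000.0 / 115500
= 2.2987 MPa

2.2987 MPa


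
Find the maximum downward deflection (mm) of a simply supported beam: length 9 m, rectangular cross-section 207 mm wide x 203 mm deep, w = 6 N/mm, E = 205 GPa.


I = 207 * 203^3 / 12 = 144303615.75 mm^4
L = 9000.0 mm, w = 6 N/mm, E = 205000.0 MPa
delta = 5 * w * L^4 / (384 * E * I)
= 5 * 6 * 9000.0^4 / (384 * 205000.0 * 144303615.75)
= 17.3272 mm

17.3272 mm


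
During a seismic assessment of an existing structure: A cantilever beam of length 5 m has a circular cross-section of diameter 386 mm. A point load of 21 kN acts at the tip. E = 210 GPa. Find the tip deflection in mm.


I = pi * d^4 / 64 = pi * 386^4 / 64 = 1089730527.72 mm^4
L = 5000.0 mm, P = 21000.0 N, E = 210000.0 MPa
delta = P * L^3 / (3 * E * I)
= 21000.0 * 5000.0^3 / (3 * 210000.0 * 1089730527.72)
= 3.8236 mm

3.8236 mm


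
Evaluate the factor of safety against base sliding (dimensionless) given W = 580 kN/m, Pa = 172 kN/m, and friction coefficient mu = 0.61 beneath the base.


Resisting force = mu * W = 0.61 * 580 = 353.8 kN/m
FOS = Resisting / Driving = 353.8 / 172
= 2.057 (dimensionless)

2.057 (dimensionless)


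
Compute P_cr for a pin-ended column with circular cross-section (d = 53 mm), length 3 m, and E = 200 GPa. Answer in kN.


I = pi * d^4 / 64 = 387323.08 mm^4
L = 3000.0 mm
P_cr = pi^2 * E * I / L^2
= 9.8696 * 200000.0 * 387323.08 / 3000.0^2
= 84949.46 N = 84.9495 kN

84.9495 kN


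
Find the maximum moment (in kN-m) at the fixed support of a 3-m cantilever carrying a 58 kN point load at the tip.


For a cantilever with a point load at the free end:
M_max = P * L = 58 * 3 = 174 kN-m

174 kN-m


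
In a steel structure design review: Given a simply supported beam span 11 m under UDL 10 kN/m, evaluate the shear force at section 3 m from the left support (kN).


R_A = w * L / 2 = 10 * 11 / 2 = 55.0 kN
V(x) = R_A - w * x = 55.0 - 10 * 3
= 25.0 kN

25.0 kN


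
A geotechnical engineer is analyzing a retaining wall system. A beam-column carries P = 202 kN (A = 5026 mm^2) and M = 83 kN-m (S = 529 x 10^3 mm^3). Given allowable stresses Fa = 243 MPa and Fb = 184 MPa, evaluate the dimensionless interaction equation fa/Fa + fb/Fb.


f_a = P / A = 202000.0 / 5026 = 40.191 MPa
f_b = M / S = 83000000.0 / 529000.0 = 156.8998 MPa
Ratio = f_a / Fa + f_b / Fb
= 40.191 / 243 + 156.8998 / 184
= 1.0181 (dimensionless)

1.0181 (dimensionless)


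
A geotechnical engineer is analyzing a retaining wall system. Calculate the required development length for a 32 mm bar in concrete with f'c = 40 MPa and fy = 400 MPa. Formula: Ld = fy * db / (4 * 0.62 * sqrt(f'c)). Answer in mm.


Ld = (fy * db) / (4 * 0.62 * sqrt(f'c))
= (400 * 32) / (4 * 0.62 * sqrt(40))
= 12800 / 15.6849
= 816.07 mm

816.07 mm


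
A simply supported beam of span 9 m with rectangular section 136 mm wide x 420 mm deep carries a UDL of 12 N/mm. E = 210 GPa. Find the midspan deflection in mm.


I = 136 * 420^3 / 12 = 839664000.0 mm^4
L = 9000.0 mm, w = 12 N/mm, E = 210000.0 MPa
delta = 5 * w * L^4 / (384 * E * I)
= 5 * 12 * 9000.0^4 / (384 * 210000.0 * 839664000.0)
= 5.8139 mm

5.8139 mm


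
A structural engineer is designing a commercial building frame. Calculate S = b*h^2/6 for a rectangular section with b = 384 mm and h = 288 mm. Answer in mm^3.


S = b * h^2 / 6
= 384 * 288^2 / 6
= 384 * 82944 / 6
= 5308416.0 mm^3

5308416.0 mm^3


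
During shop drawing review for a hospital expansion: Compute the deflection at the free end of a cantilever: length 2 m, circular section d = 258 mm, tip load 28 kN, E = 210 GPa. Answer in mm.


I = pi * d^4 / 64 = pi * 258^4 / 64 = 217494722.14 mm^4
L = 2000.0 mm, P = 28000.0 N, E = 210000.0 MPa
delta = P * L^3 / (3 * E * I)
= 28000.0 * 2000.0^3 / (3 * 210000.0 * 217494722.14)
= 1.6348 mm

1.6348 mm


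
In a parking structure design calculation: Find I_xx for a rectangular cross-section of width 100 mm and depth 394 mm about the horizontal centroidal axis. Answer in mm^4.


I = b * h^3 / 12
= 100 * 394^3 / 12
= 100 * 61162984 / 12
= 509691533.33 mm^4

509691533.33 mm^4


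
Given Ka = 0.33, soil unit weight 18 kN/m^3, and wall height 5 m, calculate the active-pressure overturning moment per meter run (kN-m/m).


Pa = 0.5 * Ka * gamma * H^2
= 0.5 * 0.33 * 18 * 5^2
= 74.25 kN/m
Arm = H / 3 = 5 / 3 = 1.6667 m
Mo = Pa * arm = Pa * H / 3 = 74.25 * 5 / 3 = 123.75 kN-m/m

123.75 kN-m/m


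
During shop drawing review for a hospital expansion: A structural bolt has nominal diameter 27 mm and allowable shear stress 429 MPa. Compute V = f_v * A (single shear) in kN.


A = pi * d^2 / 4 = pi * 27^2 / 4 = 572.5553 mm^2
V = f_v * A / 1000 = 429 * 572.5553 / 1000
= 245.6262 kN

245.6262 kN


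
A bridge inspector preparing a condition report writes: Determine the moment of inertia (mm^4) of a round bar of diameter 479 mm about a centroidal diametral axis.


r = d / 2 = 479 / 2 = 239.5 mm
I = pi * r^4 / 4 = pi * 239.5^4 / 4
= 2584115686.37 mm^4

2584115686.37 mm^4


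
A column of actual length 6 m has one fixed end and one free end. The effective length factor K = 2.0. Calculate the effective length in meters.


L_eff = K * L
= 2.0 * 6
= 12.0 m

12.0 m


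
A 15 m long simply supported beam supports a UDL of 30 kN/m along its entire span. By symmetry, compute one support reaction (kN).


Total load = w * L = 30 * 15 = 450 kN
By symmetry, each reaction R = total / 2 = 450 / 2 = 225.0 kN

225.0 kN


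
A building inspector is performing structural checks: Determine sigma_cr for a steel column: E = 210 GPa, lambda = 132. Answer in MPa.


sigma_cr = pi^2 * E / lambda^2
= 9.8696 * 210000.0 / 132^2
= 9.8696 * 210000.0 / 17424
= 118.9518 MPa

118.9518 MPa


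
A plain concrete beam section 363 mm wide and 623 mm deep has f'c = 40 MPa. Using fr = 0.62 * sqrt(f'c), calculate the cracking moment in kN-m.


fr = 0.62 * sqrt(40) = 0.62 * 6.3246 = 3.9212 MPa
I = 363 * 623^3 / 12 = 7314582101.75 mm^4
y_t = 311.5 mm
M_cr = fr * I / y_t = 3.9212 * 7314582101.75 / 311.5 N-mm
= 92.0774 kN-m

92.0774 kN-m


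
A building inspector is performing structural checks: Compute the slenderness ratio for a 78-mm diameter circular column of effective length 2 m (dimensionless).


Radius of gyration r = d / 4 = 78 / 4 = 19.5 mm
L_eff = 2000.0 mm
Slenderness ratio = L / r = 2000.0 / 19.5 = 102.56 (dimensionless)

102.56 (dimensionless)


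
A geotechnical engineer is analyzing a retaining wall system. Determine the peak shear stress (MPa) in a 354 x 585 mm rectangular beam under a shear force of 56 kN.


A = b * h = 354 * 585 = 207090 mm^2
V = 56 kN = 56000.0 N
tau_max = 1.5 * V / A = 1.5 * 56000.0 / 207090
= 0.4056 MPa

0.4056 MPa


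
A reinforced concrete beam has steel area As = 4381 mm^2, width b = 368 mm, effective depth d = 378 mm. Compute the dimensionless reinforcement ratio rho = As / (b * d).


rho = As / (b * d)
= 4381 / (368 * 378)
= 4381 / 139104
= 0.031494 (dimensionless)

0.031494 (dimensionless)


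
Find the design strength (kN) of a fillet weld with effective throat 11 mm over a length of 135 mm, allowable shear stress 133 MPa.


Strength = throat * length * allowable stress
= 11 * 135 * 133 N
= 197505 N
= 197.5 kN

197.5 kN


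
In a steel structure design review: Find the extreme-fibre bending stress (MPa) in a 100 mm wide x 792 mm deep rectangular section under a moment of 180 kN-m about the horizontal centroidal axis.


I = b * h^3 / 12 = 100 * 792^3 / 12 = 4139942400.0 mm^4
y = h / 2 = 792 / 2 = 396.0 mm
M = 180 kN-m = 180000000.0 N-mm
sigma = M * y / I = 180000000.0 * 396.0 / 4139942400.0
= 17.22 MPa

17.22 MPa


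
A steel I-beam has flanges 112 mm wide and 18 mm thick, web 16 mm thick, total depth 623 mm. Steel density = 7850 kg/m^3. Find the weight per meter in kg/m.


A_flanges = 2 * 112 * 18 = 4032 mm^2
A_web = (623 - 2 * 18) * 16 = 9392 mm^2
A_total = 4032 + 9392 = 13424 mm^2 = 0.013424 m^2
Weight = rho * A = 7850 * 0.013424 = 105.3784 kg/m

105.3784 kg/m


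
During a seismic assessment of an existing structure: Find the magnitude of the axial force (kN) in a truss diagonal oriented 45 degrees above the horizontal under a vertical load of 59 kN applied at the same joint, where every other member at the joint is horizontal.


At the joint, only the diagonal has a vertical component, so vertical equilibrium gives:
F * sin(45) = 59
F = 59 / sin(45)
= 59 / 0.707107
= 83.44 kN

83.44 kN


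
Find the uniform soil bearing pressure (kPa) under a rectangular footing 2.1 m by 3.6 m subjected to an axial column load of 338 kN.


A = 2.1 * 3.6 = 7.56 m^2
q = P / A = 338 / 7.56
= 44.709 kPa

44.709 kPa


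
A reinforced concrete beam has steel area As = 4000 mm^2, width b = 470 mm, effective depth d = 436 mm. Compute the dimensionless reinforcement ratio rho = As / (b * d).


rho = As / (b * d)
= 4000 / (470 * 436)
= 4000 / 204920
= 0.01952 (dimensionless)

0.01952 (dimensionless)


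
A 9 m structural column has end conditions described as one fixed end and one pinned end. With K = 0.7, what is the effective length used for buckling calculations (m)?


L_eff = K * L
= 0.7 * 9
= 6.3 m

6.3 m


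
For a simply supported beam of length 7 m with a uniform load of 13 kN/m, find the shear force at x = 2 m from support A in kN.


R_A = w * L / 2 = 13 * 7 / 2 = 45.5 kN
V(x) = R_A - w * x = 45.5 - 13 * 2
= 19.5 kN

19.5 kN


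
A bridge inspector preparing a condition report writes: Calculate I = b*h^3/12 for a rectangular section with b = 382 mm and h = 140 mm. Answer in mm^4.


I = b * h^3 / 12
= 382 * 140^3 / 12
= 382 * 2744000 / 12
= 87350666.67 mm^4

87350666.67 mm^4


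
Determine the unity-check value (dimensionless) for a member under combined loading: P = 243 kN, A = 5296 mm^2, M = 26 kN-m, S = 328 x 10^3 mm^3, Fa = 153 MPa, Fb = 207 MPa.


f_a = P / A = 243000.0 / 5296 = 45.8837 MPa
f_b = M / S = 26000000.0 / 328000.0 = 79.2683 MPa
Ratio = f_a / Fa + f_b / Fb
= 45.8837 / 153 + 79.2683 / 207
= 0.6828 (dimensionless)

0.6828 (dimensionless)


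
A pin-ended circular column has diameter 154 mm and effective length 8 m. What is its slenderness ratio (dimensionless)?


Radius of gyration r = d / 4 = 154 / 4 = 38.5 mm
L_eff = 8000.0 mm
Slenderness ratio = L / r = 8000.0 / 38.5 = 207.79 (dimensionless)

207.79 (dimensionless)


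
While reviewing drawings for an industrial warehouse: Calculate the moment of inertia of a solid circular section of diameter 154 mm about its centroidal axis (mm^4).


r = d / 2 = 154 / 2 = 77.0 mm
I = pi * r^4 / 4 = pi * 77.0^4 / 4
= 27609133.84 mm^4

27609133.84 mm^4
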